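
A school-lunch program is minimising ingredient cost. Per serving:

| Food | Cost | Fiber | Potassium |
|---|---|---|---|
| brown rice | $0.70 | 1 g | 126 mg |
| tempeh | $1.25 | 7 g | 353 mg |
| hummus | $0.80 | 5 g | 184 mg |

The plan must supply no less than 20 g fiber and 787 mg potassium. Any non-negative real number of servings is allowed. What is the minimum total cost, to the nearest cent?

Two binding constraints pin down two serving amounts, so the optimal mix uses at most two foods. The candidates are each food alone (scaled to the tighter of fiber/potassium) and each pair with both constraints tight.
brown rice only: max(20/1, 787/126) = 20 servings → $14.00.
tempeh only: max(20/7, 787/353) = 2.857 servings → $3.57.
hummus only: max(20/5, 787/184) = 4.277 servings → $3.42.
brown rice + tempeh: the both-tight solution has a negative serving — not a feasible corner.
brown rice + hummus with both tight: 0.5717 servings and 3.886 servings → $3.51.
tempeh + hummus with both tight: 0.5346 servings and 3.252 servings → $3.27.
Cheapest feasible corner: $3.27.

$3.27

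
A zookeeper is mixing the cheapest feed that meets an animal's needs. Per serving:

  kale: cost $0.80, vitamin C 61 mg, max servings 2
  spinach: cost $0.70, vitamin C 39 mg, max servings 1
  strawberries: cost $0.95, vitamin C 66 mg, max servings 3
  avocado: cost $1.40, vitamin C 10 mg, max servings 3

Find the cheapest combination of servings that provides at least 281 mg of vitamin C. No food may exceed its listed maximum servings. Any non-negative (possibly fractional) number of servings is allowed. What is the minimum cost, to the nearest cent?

$3.89

Cost per mg of vitamin C: kale $0.0131, strawberries $0.0144, spinach $0.0179, avocado $0.1400.
Take 2 servings of kale: +122.0 mg vitamin C for $1.60 (total $1.60, still need 159.0 mg).
Take 2.409 servings of strawberries: +159.0 mg vitamin C for $2.29 (total $3.89, still need 0.0 mg).
Filling from the cheapest source first is optimal under one linear minimum: $3.89.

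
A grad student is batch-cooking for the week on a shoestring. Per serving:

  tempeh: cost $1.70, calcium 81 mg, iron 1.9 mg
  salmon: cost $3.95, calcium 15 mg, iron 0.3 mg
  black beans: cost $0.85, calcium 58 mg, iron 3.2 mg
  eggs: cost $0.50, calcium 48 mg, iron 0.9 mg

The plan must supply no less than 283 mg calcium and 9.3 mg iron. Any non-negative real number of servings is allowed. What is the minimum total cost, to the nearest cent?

$3.41

At the optimum either one food covers both requirements or two foods hit both targets exactly; no other combination can be cheaper.
tempeh only: max(283/81, 9.3/1.9) = 4.895 servings → $8.32.
salmon only: max(283/15, 9.3/0.3) = 31 servings → $122.45.
black beans only: max(283/58, 9.3/3.2) = 4.879 servings → $4.15.
eggs only: max(283/48, 9.3/0.9) = 10.33 servings → $5.17.
tempeh + salmon: the both-tight solution has a negative serving — not a feasible corner.
tempeh + black beans with both tight: 2.458 servings and 1.447 servings → $5.41.
tempeh + eggs with both targets exact would need a negative amount; discard.
salmon + black beans with both tight: 11.97 servings and 1.784 servings → $48.79.
salmon + eggs with both targets exact would need a negative amount; discard.
black beans + eggs with both tight: 1.891 servings and 3.611 servings → $3.41.
So the least-cost plan costs $3.41.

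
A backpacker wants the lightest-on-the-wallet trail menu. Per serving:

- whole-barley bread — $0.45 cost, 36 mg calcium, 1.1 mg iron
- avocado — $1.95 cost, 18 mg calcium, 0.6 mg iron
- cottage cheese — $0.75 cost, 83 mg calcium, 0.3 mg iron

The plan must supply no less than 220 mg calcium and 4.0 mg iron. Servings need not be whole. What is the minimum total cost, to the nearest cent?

Two binding constraints pin down two serving amounts, so the optimal mix uses at most two foods. The candidates are each food alone (scaled to the tighter of calcium/iron) and each pair with both constraints tight.
whole-barley bread only: max(220/36, 4.0/1.1) = 6.111 servings → $2.75.
avocado only: max(220/18, 4.0/0.6) = 12.22 servings → $23.83.
cottage cheese only: max(220/83, 4.0/0.3) = 13.33 servings → $10.00.
whole-barley bread + avocado with both targets exact would need a negative amount; discard.
whole-barley bread + cottage cheese with both tight: 3.304 servings and 1.217 servings → $2.40.
avocado + cottage cheese with both tight: 5.991 servings and 1.351 servings → $12.70.
Cheapest feasible corner: $2.40.

$2.40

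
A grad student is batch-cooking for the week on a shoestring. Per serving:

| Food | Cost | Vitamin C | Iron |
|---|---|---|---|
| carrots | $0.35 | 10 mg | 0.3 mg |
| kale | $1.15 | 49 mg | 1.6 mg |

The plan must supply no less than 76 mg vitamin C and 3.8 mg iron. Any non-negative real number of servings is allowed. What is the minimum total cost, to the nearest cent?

$2.73

Compare the cost at each extreme point of the feasible region.
carrots only: max(76/10, 3.8/0.3) = 12.67 servings → $4.43.
kale only: max(76/49, 3.8/1.6) = 2.375 servings → $2.73.
carrots + kale: the both-tight solution has a negative serving — not a feasible corner.
The minimum over all feasible corners is $2.73.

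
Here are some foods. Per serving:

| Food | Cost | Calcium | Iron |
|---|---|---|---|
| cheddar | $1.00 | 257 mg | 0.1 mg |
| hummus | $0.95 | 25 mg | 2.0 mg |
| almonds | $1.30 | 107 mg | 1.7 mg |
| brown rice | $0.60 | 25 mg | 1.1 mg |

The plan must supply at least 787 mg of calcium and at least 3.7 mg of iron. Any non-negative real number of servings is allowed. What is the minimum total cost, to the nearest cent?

cheddar only: max(787/257, 3.7/0.1) = 37 servings → $37.00.
hummus only: max(787/25, 3.7/2.0) = 31.48 servings → $29.91.
almonds only: max(787/107, 3.7/1.7) = 7.355 servings → $9.56.
brown rice only: max(787/25, 3.7/1.1) = 31.48 servings → $18.89.
cheddar + hummus with both tight: 2.896 servings and 1.705 servings → $4.52.
cheddar + almonds with both tight: 2.21 servings and 2.046 servings → $4.87.
cheddar + brown rice with both tight: 2.759 servings and 3.113 servings → $4.63.
hummus + almonds with both targets exact would need a negative amount; discard.
hummus + brown rice: the both-tight solution has a negative serving — not a feasible corner.
almonds + brown rice with both targets exact would need a negative amount; discard.
The minimum over all feasible corners is $4.52.

$4.52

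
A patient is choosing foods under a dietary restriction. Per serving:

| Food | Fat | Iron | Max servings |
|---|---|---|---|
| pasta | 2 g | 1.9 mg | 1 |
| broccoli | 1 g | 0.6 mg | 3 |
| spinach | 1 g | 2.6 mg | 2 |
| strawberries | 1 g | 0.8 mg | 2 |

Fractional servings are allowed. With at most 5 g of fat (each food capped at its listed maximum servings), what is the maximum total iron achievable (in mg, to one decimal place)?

Iron per g fat: spinach 2.6, pasta 0.95, strawberries 0.8, broccoli 0.6.
Take 2 servings of spinach: uses 2 g fat, +5.2 mg iron (running total 5.2 mg).
Take 1 serving of pasta: uses 2 g fat, +1.9 mg iron (running total 7.1 mg).
Take 1 serving of strawberries: uses 1 g fat, +0.8 mg iron (running total 7.9 mg).
Greedy by best ratio exhausts the fat allowance optimally: 7.9 mg.

7.9 mg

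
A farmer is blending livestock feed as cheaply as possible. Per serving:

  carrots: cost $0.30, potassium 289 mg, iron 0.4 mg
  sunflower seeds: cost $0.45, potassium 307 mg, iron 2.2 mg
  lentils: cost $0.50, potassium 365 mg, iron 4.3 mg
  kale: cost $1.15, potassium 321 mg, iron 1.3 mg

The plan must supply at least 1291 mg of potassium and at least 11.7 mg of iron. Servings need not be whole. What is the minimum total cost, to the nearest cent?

Two binding constraints pin down two serving amounts, so the optimal mix uses at most two foods. The candidates are each food alone (scaled to the tighter of potassium/iron) and each pair with both constraints tight.
carrots only: max(1291/289, 11.7/0.4) = 29.25 servings → $8.78.
sunflower seeds only: max(1291/307, 11.7/2.2) = 5.318 servings → $2.39.
lentils only: max(1291/365, 11.7/4.3) = 3.537 servings → $1.77.
kale only: max(1291/321, 11.7/1.3) = 9 servings → $10.35.
carrots + sunflower seeds: the both-tight solution has a negative serving — not a feasible corner.
carrots + lentils with both tight: 1.168 servings and 2.612 servings → $1.66.
carrots + kale with both targets exact would need a negative amount; discard.
sunflower seeds + lentils with both tight: 2.477 servings and 1.454 servings → $1.84.
sunflower seeds + kale: the both-tight solution has a negative serving — not a feasible corner.
lentils + kale with both tight: 2.293 servings and 1.414 servings → $2.77.
The minimum over all feasible corners is $1.66.

$1.66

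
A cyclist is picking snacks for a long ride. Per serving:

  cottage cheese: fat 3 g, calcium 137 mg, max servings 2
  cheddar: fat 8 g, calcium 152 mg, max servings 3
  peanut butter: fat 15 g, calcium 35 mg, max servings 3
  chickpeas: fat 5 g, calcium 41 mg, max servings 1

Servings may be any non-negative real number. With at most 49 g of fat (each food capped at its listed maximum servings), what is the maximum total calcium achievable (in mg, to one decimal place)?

803.7 mg

Calcium per g fat: cottage cheese 45.67, cheddar 19, chickpeas 8.2, peanut butter 2.333.
Take 2 servings of cottage cheese: uses 6 g fat, +274.0 mg calcium (running total 274.0 mg).
Take 3 servings of cheddar: uses 24 g fat, +456.0 mg calcium (running total 730.0 mg).
Take 1 serving of chickpeas: uses 5 g fat, +41.0 mg calcium (running total 771.0 mg).
Take 0.9333 servings of peanut butter: uses 14 g fat, +32.7 mg calcium (running total 803.7 mg).
Filling greedily by calcium-per-g fat is optimal for one linear limit, giving 803.7 mg.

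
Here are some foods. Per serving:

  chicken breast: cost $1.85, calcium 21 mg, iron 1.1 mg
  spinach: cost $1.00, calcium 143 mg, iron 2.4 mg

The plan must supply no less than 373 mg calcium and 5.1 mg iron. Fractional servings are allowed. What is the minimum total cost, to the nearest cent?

$2.61

Compare the cost at each extreme point of the feasible region.
chicken breast only: max(373/21, 5.1/1.1) = 17.76 servings → $32.86.
spinach only: max(373/143, 5.1/2.4) = 2.608 servings → $2.61.
chicken breast + spinach: intersection lies outside the first quadrant.
So the least-cost plan costs $2.61.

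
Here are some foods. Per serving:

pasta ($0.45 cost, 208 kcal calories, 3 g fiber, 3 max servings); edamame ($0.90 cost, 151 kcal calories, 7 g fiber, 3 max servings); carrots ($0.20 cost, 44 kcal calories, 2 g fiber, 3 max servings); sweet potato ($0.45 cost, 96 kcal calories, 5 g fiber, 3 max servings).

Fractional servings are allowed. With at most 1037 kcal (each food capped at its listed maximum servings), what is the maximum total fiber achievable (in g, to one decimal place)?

Fiber per kcal: sweet potato 0.05208, edamame 0.04636, carrots 0.04545, pasta 0.01442.
Take 3 servings of sweet potato: uses 288 kcal, +15.0 g fiber (running total 15.0 g).
Take 3 servings of edamame: uses 453 kcal, +21.0 g fiber (running total 36.0 g).
Take 3 servings of carrots: uses 132 kcal, +6.0 g fiber (running total 42.0 g).
Take 0.7885 servings of pasta: uses 164 kcal, +2.4 g fiber (running total 44.4 g).
Filling greedily by fiber-per-kcal is optimal for one linear limit, giving 44.4 g.

44.4 g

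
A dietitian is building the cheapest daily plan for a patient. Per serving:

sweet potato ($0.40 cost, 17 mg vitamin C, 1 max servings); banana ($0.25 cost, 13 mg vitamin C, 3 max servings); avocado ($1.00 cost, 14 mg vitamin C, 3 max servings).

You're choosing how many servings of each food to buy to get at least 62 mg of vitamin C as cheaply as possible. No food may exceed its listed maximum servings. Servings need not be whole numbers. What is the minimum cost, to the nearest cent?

$1.58

Cost per mg of vitamin C: banana $0.0192, sweet potato $0.0235, avocado $0.0714.
Take 3 servings of banana: +39.0 mg vitamin C for $0.75 (total $0.75, still need 23.0 mg).
Take 1 serving of sweet potato: +17.0 mg vitamin C for $0.40 (total $1.15, still need 6.0 mg).
Take 0.4286 servings of avocado: +6.0 mg vitamin C for $0.43 (total $1.58, still need 0.0 mg).
Filling from the cheapest source first is optimal under one linear minimum: $1.58.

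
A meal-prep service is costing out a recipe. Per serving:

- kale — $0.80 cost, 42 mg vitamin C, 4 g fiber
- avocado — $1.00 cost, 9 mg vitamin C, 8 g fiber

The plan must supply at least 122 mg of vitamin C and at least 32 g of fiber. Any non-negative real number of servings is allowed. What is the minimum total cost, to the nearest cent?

A basic optimal solution has at most two foods positive. Try each food alone and each pair with both targets met exactly.
kale only: max(122/42, 32/4) = 8 servings → $6.40.
avocado only: max(122/9, 32/8) = 13.56 servings → $13.56.
kale + avocado with both tight: 2.293 servings and 2.853 servings → $4.69.
The minimum over all feasible corners is $4.69.

$4.69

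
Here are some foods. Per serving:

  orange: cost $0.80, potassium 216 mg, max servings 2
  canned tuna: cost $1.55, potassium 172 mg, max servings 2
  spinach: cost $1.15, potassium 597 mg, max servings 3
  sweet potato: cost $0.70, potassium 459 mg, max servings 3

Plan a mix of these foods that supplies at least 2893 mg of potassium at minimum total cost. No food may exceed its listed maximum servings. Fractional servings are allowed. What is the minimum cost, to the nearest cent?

Cost per mg of potassium: sweet potato $0.0015, spinach $0.0019, orange $0.0037, canned tuna $0.0090.
Take 3 servings of sweet potato: +1377.0 mg potassium for $2.10 (total $2.10, still need 1516.0 mg).
Take 2.539 servings of spinach: +1516.0 mg potassium for $2.92 (total $5.02, still need 0.0 mg).
Filling from the cheapest source first is optimal under one linear minimum: $5.02.

$5.02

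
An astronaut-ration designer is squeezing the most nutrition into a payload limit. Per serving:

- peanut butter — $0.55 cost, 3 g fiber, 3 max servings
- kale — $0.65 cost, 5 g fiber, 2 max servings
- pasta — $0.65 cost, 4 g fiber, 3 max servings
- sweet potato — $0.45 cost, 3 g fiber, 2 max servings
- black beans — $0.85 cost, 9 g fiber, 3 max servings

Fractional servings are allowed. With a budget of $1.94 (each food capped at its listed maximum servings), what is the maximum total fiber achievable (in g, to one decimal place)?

20.5 g

Fiber per dollar: black beans 10.59, kale 7.692, sweet potato 6.667, pasta 6.154, peanut butter 5.455.
Take 2.282 servings of black beans: spends $1.94, +20.5 g fiber (running total 20.5 g).
Greedy by best ratio exhausts the cost allowance optimally: 20.5 g.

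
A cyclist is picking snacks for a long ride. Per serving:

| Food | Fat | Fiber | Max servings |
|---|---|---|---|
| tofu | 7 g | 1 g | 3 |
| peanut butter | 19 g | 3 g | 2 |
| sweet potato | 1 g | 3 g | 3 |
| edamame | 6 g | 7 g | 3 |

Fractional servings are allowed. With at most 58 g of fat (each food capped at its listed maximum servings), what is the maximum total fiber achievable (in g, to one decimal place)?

Fiber per g fat: sweet potato 3, edamame 1.167, peanut butter 0.1579, tofu 0.1429.
Take 3 servings of sweet potato: uses 3 g fat, +9.0 g fiber (running total 9.0 g).
Take 3 servings of edamame: uses 18 g fat, +21.0 g fiber (running total 30.0 g).
Take 1.947 servings of peanut butter: uses 37 g fat, +5.8 g fiber (running total 35.8 g).
Greedy by best ratio exhausts the fat allowance optimally: 35.8 g.

35.8 g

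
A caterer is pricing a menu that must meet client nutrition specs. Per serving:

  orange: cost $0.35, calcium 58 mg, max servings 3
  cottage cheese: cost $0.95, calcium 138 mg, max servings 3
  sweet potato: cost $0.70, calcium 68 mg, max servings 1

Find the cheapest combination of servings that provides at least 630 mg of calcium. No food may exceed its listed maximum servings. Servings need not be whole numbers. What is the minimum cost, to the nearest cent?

Cost per mg of calcium: orange $0.0060, cottage cheese $0.0069, sweet potato $0.0103.
Take 3 servings of orange: +174.0 mg calcium for $1.05 (total $1.05, still need 456.0 mg).
Take 3 servings of cottage cheese: +414.0 mg calcium for $2.85 (total $3.90, still need 42.0 mg).
Take 0.6176 servings of sweet potato: +42.0 mg calcium for $0.43 (total $4.33, still need 0.0 mg).
Greedy by cheapest-per-mg is optimal for a single linear constraint, so the minimum cost is $4.33.

$4.33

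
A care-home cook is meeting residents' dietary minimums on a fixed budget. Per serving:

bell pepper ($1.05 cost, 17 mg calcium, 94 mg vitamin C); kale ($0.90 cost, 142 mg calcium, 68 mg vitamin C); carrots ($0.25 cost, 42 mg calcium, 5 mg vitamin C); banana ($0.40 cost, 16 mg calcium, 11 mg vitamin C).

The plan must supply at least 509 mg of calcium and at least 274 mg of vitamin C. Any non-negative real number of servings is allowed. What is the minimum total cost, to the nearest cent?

bell pepper only: max(509/17, 274/94) = 29.94 servings → $31.44.
kale only: max(509/142, 274/68) = 4.029 servings → $3.63.
carrots only: max(509/42, 274/5) = 54.8 servings → $13.70.
banana only: max(509/16, 274/11) = 31.81 servings → $12.72.
bell pepper + kale with both tight: 0.3524 servings and 3.542 servings → $3.56.
bell pepper + carrots with both tight: 2.32 servings and 11.18 servings → $5.23.
bell pepper + banana: intersection lies outside the first quadrant.
kale + carrots: intersection lies outside the first quadrant.
kale + banana with both tight: 2.563 servings and 9.063 servings → $5.93.
carrots + banana with both tight: 3.181 servings and 23.46 servings → $10.18.
Cheapest feasible corner: $3.56.

$3.56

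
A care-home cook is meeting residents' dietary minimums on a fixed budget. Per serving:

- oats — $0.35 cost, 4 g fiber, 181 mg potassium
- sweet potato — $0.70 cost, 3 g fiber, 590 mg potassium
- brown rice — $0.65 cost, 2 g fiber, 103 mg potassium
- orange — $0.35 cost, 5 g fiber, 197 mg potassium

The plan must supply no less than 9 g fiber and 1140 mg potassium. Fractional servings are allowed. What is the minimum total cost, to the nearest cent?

$1.45

For a min-cost LP with two ≥-constraints, a basic feasible solution has at most two positive variables.
oats only: max(9/4, 1140/181) = 6.298 servings → $2.20.
sweet potato only: max(9/3, 1140/590) = 3 servings → $2.10.
brown rice only: max(9/2, 1140/103) = 11.07 servings → $7.19.
orange only: max(9/5, 1140/197) = 5.787 servings → $2.03.
oats + sweet potato with both tight: 1.04 servings and 1.613 servings → $1.49.
oats + brown rice: the both-tight solution has a negative serving — not a feasible corner.
oats + orange: the both-tight solution has a negative serving — not a feasible corner.
sweet potato + brown rice with both tight: 1.553 servings and 2.17 servings → $2.50.
sweet potato + orange with both tight: 1.665 servings and 0.8012 servings → $1.45.
brown rice + orange with both targets exact would need a negative amount; discard.
Cheapest feasible corner: $1.45.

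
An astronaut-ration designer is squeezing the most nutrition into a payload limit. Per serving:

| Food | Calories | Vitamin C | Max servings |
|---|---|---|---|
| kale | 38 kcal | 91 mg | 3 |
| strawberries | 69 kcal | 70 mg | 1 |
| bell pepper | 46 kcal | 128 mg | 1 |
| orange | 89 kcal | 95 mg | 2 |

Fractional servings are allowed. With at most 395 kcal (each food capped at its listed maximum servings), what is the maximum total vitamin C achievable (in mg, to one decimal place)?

648.8 mg

Vitamin C per kcal: bell pepper 2.783, kale 2.395, orange 1.067, strawberries 1.014.
Take 1 serving of bell pepper: uses 46 kcal, +128.0 mg vitamin C (running total 128.0 mg).
Take 3 servings of kale: uses 114 kcal, +273.0 mg vitamin C (running total 401.0 mg).
Take 2 servings of orange: uses 178 kcal, +190.0 mg vitamin C (running total 591.0 mg).
Take 0.8261 servings of strawberries: uses 57 kcal, +57.8 mg vitamin C (running total 648.8 mg).
Greedy by best ratio exhausts the calories allowance optimally: 648.8 mg.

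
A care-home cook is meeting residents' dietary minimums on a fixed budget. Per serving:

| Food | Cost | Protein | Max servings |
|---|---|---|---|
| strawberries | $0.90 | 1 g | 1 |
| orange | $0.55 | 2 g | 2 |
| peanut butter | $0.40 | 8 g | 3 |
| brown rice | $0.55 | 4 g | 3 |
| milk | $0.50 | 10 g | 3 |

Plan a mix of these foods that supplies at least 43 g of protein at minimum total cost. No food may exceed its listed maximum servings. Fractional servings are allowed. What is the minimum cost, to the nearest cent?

Cost per g of protein: peanut butter $0.0500, milk $0.0500, brown rice $0.1375, orange $0.2750, strawberries $0.9000.
Take 3 servings of peanut butter: +24.0 g protein for $1.20 (total $1.20, still need 19.0 g).
Take 1.9 servings of milk: +19.0 g protein for $0.95 (total $2.15, still need 0.0 g).
Greedy by cheapest-per-g is optimal for a single linear constraint, so the minimum cost is $2.15.

$2.15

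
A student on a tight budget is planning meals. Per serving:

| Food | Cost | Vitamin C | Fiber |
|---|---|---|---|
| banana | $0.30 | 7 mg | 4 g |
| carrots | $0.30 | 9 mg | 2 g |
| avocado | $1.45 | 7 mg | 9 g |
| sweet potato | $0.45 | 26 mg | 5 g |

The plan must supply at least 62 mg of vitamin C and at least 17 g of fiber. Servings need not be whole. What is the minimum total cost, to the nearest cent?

$1.42

The cheapest plan sits at a corner of the feasible region — with two constraints it uses at most two foods.
banana only: max(62/7, 17/4) = 8.857 servings → $2.66.
carrots only: max(62/9, 17/2) = 8.5 servings → $2.55.
avocado only: max(62/7, 17/9) = 8.857 servings → $12.84.
sweet potato only: max(62/26, 17/5) = 3.4 servings → $1.53.
banana + carrots with both tight: 1.318 servings and 5.864 servings → $2.15.
banana + avocado: the both-tight solution has a negative serving — not a feasible corner.
banana + sweet potato with both tight: 1.913 servings and 1.87 servings → $1.42.
carrots + avocado with both tight: 6.552 servings and 0.4328 servings → $2.59.
carrots + sweet potato with both targets exact would need a negative amount; discard.
avocado + sweet potato with both tight: 0.6633 servings and 2.206 servings → $1.95.
So the least-cost plan costs $1.42.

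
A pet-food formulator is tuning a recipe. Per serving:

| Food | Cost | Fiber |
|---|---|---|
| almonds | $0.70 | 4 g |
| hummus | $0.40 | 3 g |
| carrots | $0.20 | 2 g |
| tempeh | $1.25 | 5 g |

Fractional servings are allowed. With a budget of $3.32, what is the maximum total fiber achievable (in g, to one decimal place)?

33.2 g

Fiber per dollar: carrots 10, hummus 7.5, almonds 5.714, tempeh 4.
With no serving limits, spend the whole cost allowance on carrots: $3.32 / $0.20 × 2 g = 33.2 g.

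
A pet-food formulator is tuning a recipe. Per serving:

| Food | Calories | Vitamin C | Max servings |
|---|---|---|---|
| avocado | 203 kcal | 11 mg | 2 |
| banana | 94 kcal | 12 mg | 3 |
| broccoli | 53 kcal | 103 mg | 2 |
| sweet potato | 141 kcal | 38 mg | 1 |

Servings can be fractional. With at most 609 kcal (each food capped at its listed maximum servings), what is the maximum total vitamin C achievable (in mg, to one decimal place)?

Vitamin C per kcal: broccoli 1.943, sweet potato 0.2695, banana 0.1277, avocado 0.05419.
Take 2 servings of broccoli: uses 106 kcal, +206.0 mg vitamin C (running total 206.0 mg).
Take 1 serving of sweet potato: uses 141 kcal, +38.0 mg vitamin C (running total 244.0 mg).
Take 3 servings of banana: uses 282 kcal, +36.0 mg vitamin C (running total 280.0 mg).
Take 0.3941 servings of avocado: uses 80 kcal, +4.3 mg vitamin C (running total 284.3 mg).
Filling greedily by vitamin C-per-kcal is optimal for one linear limit, giving 284.3 mg.

284.3 mg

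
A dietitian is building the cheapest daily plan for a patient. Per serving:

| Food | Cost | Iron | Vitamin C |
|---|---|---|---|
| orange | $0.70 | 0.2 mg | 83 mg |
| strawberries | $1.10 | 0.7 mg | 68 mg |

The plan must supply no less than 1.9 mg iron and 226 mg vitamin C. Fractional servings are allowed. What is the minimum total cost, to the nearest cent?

orange only: max(1.9/0.2, 226/83) = 9.5 servings → $6.65.
strawberries only: max(1.9/0.7, 226/68) = 3.324 servings → $3.66.
orange + strawberries with both tight: 0.6517 servings and 2.528 servings → $3.24.
So the least-cost plan costs $3.24.

$3.24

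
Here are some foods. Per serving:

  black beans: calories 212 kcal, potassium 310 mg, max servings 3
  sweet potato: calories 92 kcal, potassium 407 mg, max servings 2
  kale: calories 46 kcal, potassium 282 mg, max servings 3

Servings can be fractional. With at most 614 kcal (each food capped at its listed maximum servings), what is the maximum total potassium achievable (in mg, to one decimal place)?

Potassium per kcal: kale 6.13, sweet potato 4.424, black beans 1.462.
Take 3 servings of kale: uses 138 kcal, +846.0 mg potassium (running total 846.0 mg).
Take 2 servings of sweet potato: uses 184 kcal, +814.0 mg potassium (running total 1660.0 mg).
Take 1.377 servings of black beans: uses 292 kcal, +427.0 mg potassium (running total 2087.0 mg).
Filling greedily by potassium-per-kcal is optimal for one linear limit, giving 2087.0 mg.

2087.0 mg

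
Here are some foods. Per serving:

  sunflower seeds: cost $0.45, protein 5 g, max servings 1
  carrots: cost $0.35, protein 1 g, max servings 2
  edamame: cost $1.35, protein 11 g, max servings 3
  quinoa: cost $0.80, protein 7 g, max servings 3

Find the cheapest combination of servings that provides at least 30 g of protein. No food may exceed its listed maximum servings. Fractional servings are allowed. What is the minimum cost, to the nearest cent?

Cost per g of protein: sunflower seeds $0.0900, quinoa $0.1143, edamame $0.1227, carrots $0.3500.
Take 1 serving of sunflower seeds: +5.0 g protein for $0.45 (total $0.45, still need 25.0 g).
Take 3 servings of quinoa: +21.0 g protein for $2.40 (total $2.85, still need 4.0 g).
Take 0.3636 servings of edamame: +4.0 g protein for $0.49 (total $3.34, still need 0.0 g).
Greedy by cheapest-per-g is optimal for a single linear constraint, so the minimum cost is $3.34.

$3.34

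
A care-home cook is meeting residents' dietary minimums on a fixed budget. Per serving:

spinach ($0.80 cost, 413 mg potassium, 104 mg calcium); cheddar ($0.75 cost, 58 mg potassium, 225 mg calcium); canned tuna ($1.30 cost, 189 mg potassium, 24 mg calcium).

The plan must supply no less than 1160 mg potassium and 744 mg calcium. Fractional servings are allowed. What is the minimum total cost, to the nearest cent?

$3.62

Minimising a linear cost over {potassium ≥ 1160, calcium ≥ 744, servings ≥ 0} — the optimum is at a vertex, using one or two foods.
spinach only: max(1160/413, 744/104) = 7.154 servings → $5.72.
cheddar only: max(1160/58, 744/225) = 20 servings → $15.00.
canned tuna only: max(1160/189, 744/24) = 31 servings → $40.30.
spinach + cheddar with both tight: 2.507 servings and 2.148 servings → $3.62.
spinach + canned tuna with both targets exact would need a negative amount; discard.
cheddar + canned tuna with both tight: 2.742 servings and 5.296 servings → $8.94.
The minimum over all feasible corners is $3.62.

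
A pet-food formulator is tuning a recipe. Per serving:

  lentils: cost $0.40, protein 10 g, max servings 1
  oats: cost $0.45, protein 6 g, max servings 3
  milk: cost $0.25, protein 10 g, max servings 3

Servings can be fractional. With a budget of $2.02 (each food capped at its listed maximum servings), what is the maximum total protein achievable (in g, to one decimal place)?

51.6 g

Protein per dollar: milk 40, lentils 25, oats 13.33.
Take 3 servings of milk: spends $0.75, +30.0 g protein (running total 30.0 g).
Take 1 serving of lentils: spends $0.40, +10.0 g protein (running total 40.0 g).
Take 1.933 servings of oats: spends $0.87, +11.6 g protein (running total 51.6 g).
Greedy by best ratio exhausts the cost allowance optimally: 51.6 g.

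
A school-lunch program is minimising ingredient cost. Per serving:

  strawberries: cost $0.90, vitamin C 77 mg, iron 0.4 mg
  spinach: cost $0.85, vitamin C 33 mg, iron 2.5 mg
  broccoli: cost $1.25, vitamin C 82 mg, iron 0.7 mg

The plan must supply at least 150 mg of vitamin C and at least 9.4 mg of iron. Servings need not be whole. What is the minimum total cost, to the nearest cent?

$3.47

For a min-cost LP with two ≥-constraints, a basic feasible solution has at most two positive variables.
strawberries only: max(150/77, 9.4/0.4) = 23.5 servings → $21.15.
spinach only: max(150/33, 9.4/2.5) = 4.545 servings → $3.86.
broccoli only: max(150/82, 9.4/0.7) = 13.43 servings → $16.79.
strawberries + spinach with both tight: 0.3614 servings and 3.702 servings → $3.47.
strawberries + broccoli: the both-tight solution has a negative serving — not a feasible corner.
spinach + broccoli with both tight: 3.66 servings and 0.3562 servings → $3.56.
Cheapest feasible corner: $3.47.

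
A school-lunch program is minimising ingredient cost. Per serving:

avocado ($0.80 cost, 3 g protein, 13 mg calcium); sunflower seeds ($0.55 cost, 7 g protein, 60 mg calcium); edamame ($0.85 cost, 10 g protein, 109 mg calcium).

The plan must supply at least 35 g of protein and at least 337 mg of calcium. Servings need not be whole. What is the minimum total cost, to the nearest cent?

Two binding constraints pin down two serving amounts, so the optimal mix uses at most two foods. The candidates are each food alone (scaled to the tighter of protein/calcium) and each pair with both constraints tight.
avocado only: max(35/3, 337/13) = 25.92 servings → $20.74.
sunflower seeds only: max(35/7, 337/60) = 5.617 servings → $3.09.
edamame only: max(35/10, 337/109) = 3.5 servings → $2.98.
avocado + sunflower seeds with both targets exact would need a negative amount; discard.
avocado + edamame with both tight: 2.259 servings and 2.822 servings → $4.21.
sunflower seeds + edamame with both tight: 2.73 servings and 1.589 servings → $2.85.
The minimum over all feasible corners is $2.85.

$2.85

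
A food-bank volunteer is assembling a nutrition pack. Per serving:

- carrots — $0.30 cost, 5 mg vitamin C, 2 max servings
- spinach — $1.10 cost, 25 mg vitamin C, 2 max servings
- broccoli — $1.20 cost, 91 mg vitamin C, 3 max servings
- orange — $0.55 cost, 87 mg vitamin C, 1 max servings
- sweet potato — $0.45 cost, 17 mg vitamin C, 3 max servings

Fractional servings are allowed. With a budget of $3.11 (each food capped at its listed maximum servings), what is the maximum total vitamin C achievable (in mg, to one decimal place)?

281.1 mg

Vitamin C per dollar: orange 158.2, broccoli 75.83, sweet potato 37.78, spinach 22.73, carrots 16.67.
Take 1 serving of orange: spends $0.55, +87.0 mg vitamin C (running total 87.0 mg).
Take 2.133 servings of broccoli: spends $2.56, +194.1 mg vitamin C (running total 281.1 mg).
Greedy by best ratio exhausts the cost allowance optimally: 281.1 mg.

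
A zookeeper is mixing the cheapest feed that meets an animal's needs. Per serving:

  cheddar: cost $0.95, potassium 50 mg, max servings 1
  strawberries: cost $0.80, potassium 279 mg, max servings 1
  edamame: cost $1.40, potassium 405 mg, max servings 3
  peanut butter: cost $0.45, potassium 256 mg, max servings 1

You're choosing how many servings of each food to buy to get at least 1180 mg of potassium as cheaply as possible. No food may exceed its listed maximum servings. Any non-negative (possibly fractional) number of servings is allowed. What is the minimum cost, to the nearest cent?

$3.48

Cost per mg of potassium: peanut butter $0.0018, strawberries $0.0029, edamame $0.0035, cheddar $0.0190.
Take 1 serving of peanut butter: +256.0 mg potassium for $0.45 (total $0.45, still need 924.0 mg).
Take 1 serving of strawberries: +279.0 mg potassium for $0.80 (total $1.25, still need 645.0 mg).
Take 1.593 servings of edamame: +645.0 mg potassium for $2.23 (total $3.48, still need 0.0 mg).
Filling from the cheapest source first is optimal under one linear minimum: $3.48.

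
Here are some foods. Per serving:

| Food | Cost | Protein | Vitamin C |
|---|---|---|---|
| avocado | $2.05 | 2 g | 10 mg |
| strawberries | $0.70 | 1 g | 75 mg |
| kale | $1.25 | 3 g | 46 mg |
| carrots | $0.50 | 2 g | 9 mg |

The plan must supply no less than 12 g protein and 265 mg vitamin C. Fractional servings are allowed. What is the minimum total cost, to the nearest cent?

Minimising a linear cost over {protein ≥ 12, vitamin C ≥ 265, servings ≥ 0} — the optimum is at a vertex, using one or two foods.
avocado only: max(12/2, 265/10) = 26.5 servings → $54.33.
strawberries only: max(12/1, 265/75) = 12 servings → $8.40.
kale only: max(12/3, 265/46) = 5.761 servings → $7.20.
carrots only: max(12/2, 265/9) = 29.44 servings → $14.72.
avocado + strawberries with both tight: 4.536 servings and 2.929 servings → $11.35.
avocado + kale: the both-tight solution has a negative serving — not a feasible corner.
avocado + carrots: intersection lies outside the first quadrant.
strawberries + kale with both tight: 1.358 servings and 3.547 servings → $5.38.
strawberries + carrots with both tight: 2.993 servings and 4.504 servings → $4.35.
kale + carrots with both targets exact would need a negative amount; discard.
Cheapest feasible corner: $4.35.

$4.35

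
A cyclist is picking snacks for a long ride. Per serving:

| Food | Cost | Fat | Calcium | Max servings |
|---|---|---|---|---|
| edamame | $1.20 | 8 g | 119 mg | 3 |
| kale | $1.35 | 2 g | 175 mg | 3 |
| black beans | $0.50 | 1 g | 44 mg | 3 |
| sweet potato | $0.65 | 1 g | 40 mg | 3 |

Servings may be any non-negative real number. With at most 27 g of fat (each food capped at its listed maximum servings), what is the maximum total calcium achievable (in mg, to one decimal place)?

Calcium per g fat: kale 87.5, black beans 44, sweet potato 40, edamame 14.88.
Take 3 servings of kale: uses 6 g fat, +525.0 mg calcium (running total 525.0 mg).
Take 3 servings of black beans: uses 3 g fat, +132.0 mg calcium (running total 657.0 mg).
Take 3 servings of sweet potato: uses 3 g fat, +120.0 mg calcium (running total 777.0 mg).
Take 1.875 servings of edamame: uses 15 g fat, +223.1 mg calcium (running total 1000.1 mg).
Greedy by best ratio exhausts the fat allowance optimally: 1000.1 mg.

1000.1 mg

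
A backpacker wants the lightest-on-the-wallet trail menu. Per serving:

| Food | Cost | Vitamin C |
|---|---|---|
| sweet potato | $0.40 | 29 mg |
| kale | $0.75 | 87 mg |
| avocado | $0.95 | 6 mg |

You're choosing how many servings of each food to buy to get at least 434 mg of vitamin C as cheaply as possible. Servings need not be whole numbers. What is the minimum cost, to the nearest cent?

$3.74

Cost per mg of vitamin C: kale $0.0086, sweet potato $0.0138, avocado $0.1583.
With no serving limits, use only kale: 434 mg / 87 mg = 4.989 servings × $0.75 = $3.74.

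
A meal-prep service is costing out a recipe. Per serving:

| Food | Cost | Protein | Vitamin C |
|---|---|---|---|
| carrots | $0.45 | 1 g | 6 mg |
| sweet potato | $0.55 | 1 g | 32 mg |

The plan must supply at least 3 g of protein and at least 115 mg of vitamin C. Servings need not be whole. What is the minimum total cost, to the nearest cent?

$1.98

Compare the cost at each extreme point of the feasible region.
carrots only: max(3/1, 115/6) = 19.17 servings → $8.62.
sweet potato only: max(3/1, 115/32) = 3.594 servings → $1.98.
carrots + sweet potato: the both-tight solution has a negative serving — not a feasible corner.
The minimum over all feasible corners is $1.98.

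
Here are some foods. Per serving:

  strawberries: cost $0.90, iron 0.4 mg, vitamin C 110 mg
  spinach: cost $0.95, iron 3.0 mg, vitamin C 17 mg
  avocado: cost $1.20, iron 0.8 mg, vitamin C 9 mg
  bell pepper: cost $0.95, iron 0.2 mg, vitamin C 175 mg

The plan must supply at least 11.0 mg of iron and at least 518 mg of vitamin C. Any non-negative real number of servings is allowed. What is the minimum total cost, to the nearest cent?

$5.81

strawberries only: max(11.0/0.4, 518/110) = 27.5 servings → $24.75.
spinach only: max(11.0/3.0, 518/17) = 30.47 servings → $28.95.
avocado only: max(11.0/0.8, 518/9) = 57.56 servings → $69.07.
bell pepper only: max(11.0/0.2, 518/175) = 55 servings → $52.25.
strawberries + spinach with both tight: 4.23 servings and 3.103 servings → $6.75.
strawberries + avocado with both tight: 3.737 servings and 11.88 servings → $17.62.
strawberries + bell pepper: intersection lies outside the first quadrant.
spinach + avocado with both targets exact would need a negative amount; discard.
spinach + bell pepper with both tight: 3.492 servings and 2.621 servings → $5.81.
avocado + bell pepper with both tight: 13.18 servings and 2.282 servings → $17.98.
The minimum over all feasible corners is $5.81.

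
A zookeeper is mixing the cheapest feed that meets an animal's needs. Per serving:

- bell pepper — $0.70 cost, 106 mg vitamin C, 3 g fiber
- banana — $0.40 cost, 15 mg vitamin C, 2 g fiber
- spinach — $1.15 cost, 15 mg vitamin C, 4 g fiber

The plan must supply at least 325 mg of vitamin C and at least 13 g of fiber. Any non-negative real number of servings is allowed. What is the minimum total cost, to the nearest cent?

$2.87

The cheapest plan sits at a corner of the feasible region — with two constraints it uses at most two foods.
bell pepper only: max(325/106, 13/3) = 4.333 servings → $3.03.
banana only: max(325/15, 13/2) = 21.67 servings → $8.67.
spinach only: max(325/15, 13/4) = 21.67 servings → $24.92.
bell pepper + banana with both tight: 2.725 servings and 2.413 servings → $2.87.
bell pepper + spinach with both tight: 2.916 servings and 1.063 servings → $3.26.
banana + spinach: intersection lies outside the first quadrant.
The minimum over all feasible corners is $2.87.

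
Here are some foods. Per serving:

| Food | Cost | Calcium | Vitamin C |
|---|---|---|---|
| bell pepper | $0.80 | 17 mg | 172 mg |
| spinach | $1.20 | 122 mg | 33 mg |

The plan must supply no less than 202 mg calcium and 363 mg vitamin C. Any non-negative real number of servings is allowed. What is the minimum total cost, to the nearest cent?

$3.15

With two linear requirements the optimum uses one or two foods; enumerate the corners.
bell pepper only: max(202/17, 363/172) = 11.88 servings → $9.51.
spinach only: max(202/122, 363/33) = 11 servings → $13.20.
bell pepper + spinach with both tight: 1.842 servings and 1.399 servings → $3.15.
So the least-cost plan costs $3.15.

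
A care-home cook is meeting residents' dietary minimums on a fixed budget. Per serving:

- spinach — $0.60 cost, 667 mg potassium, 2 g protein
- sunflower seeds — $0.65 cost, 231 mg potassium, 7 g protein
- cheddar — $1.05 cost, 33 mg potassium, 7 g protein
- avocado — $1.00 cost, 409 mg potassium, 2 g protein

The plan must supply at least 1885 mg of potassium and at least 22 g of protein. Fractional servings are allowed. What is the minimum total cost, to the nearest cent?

$2.84

Compare the cost at each extreme point of the feasible region.
spinach only: max(1885/667, 22/2) = 11 servings → $6.60.
sunflower seeds only: max(1885/231, 22/7) = 8.16 servings → $5.30.
cheddar only: max(1885/33, 22/7) = 57.12 servings → $59.98.
avocado only: max(1885/409, 22/2) = 11 servings → $11.00.
spinach + sunflower seeds with both tight: 1.928 servings and 2.592 servings → $2.84.
spinach + cheddar with both tight: 2.709 servings and 2.369 servings → $4.11.
spinach + avocado: intersection lies outside the first quadrant.
sunflower seeds + cheddar: the both-tight solution has a negative serving — not a feasible corner.
sunflower seeds + avocado with both tight: 2.177 servings and 3.379 servings → $4.79.
cheddar + avocado with both tight: 1.869 servings and 4.458 servings → $6.42.
The minimum over all feasible corners is $2.84.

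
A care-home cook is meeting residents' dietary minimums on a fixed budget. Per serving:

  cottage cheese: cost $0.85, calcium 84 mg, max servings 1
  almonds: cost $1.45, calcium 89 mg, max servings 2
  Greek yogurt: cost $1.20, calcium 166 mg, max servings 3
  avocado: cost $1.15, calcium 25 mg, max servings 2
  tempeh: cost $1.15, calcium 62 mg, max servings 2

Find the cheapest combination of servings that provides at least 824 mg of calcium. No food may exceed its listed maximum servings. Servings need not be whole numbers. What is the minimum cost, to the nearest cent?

Cost per mg of calcium: Greek yogurt $0.0072, cottage cheese $0.0101, almonds $0.0163, tempeh $0.0185, avocado $0.0460.
Take 3 servings of Greek yogurt: +498.0 mg calcium for $3.60 (total $3.60, still need 326.0 mg).
Take 1 serving of cottage cheese: +84.0 mg calcium for $0.85 (total $4.45, still need 242.0 mg).
Take 2 servings of almonds: +178.0 mg calcium for $2.90 (total $7.35, still need 64.0 mg).
Take 1.032 servings of tempeh: +64.0 mg calcium for $1.19 (total $8.54, still need 0.0 mg).
Greedy by cheapest-per-mg is optimal for a single linear constraint, so the minimum cost is $8.54.

$8.54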